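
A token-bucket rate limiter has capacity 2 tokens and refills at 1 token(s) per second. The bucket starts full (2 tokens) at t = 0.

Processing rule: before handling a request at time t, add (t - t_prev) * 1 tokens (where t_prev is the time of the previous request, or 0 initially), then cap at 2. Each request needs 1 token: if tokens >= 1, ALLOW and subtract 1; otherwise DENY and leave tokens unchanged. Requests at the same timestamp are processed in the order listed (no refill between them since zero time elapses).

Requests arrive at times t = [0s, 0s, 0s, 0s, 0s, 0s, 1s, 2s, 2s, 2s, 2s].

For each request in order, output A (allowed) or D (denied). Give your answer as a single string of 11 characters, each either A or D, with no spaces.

Answer: AADDDDAADDD

Derivation:
Simulating step by step:
  req#1 t=0s: ALLOW
  req#2 t=0s: ALLOW
  req#3 t=0s: DENY
  req#4 t=0s: DENY
  req#5 t=0s: DENY
  req#6 t=0s: DENY
  req#7 t=1s: ALLOW
  req#8 t=2s: ALLOW
  req#9 t=2s: DENY
  req#10 t=2s: DENY
  req#11 t=2s: DENY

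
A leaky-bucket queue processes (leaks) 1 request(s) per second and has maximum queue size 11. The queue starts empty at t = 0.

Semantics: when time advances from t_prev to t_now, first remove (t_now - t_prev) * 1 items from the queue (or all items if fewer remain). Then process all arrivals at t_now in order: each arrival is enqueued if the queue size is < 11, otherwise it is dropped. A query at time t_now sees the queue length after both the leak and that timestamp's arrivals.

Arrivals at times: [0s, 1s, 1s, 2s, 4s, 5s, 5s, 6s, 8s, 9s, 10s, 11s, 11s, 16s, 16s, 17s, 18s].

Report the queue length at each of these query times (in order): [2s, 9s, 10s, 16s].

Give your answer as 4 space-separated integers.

Queue lengths at query times:
  query t=2s: backlog = 2
  query t=9s: backlog = 1
  query t=10s: backlog = 1
  query t=16s: backlog = 2

Answer: 2 1 1 2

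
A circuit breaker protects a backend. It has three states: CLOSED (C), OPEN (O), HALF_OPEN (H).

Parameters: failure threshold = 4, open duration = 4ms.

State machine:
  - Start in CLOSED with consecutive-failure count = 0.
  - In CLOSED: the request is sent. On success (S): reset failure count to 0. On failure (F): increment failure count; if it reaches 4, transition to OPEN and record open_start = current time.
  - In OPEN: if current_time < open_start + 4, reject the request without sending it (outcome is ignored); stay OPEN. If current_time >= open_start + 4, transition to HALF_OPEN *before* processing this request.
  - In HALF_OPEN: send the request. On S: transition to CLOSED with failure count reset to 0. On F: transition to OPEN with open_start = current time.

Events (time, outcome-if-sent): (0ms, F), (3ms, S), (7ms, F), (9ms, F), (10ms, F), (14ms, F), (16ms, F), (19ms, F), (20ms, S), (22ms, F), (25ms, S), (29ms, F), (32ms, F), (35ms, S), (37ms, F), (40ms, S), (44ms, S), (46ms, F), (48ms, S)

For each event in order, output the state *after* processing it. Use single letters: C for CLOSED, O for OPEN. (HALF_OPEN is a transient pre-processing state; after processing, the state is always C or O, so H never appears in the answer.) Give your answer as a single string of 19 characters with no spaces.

State after each event:
  event#1 t=0ms outcome=F: state=CLOSED
  event#2 t=3ms outcome=S: state=CLOSED
  event#3 t=7ms outcome=F: state=CLOSED
  event#4 t=9ms outcome=F: state=CLOSED
  event#5 t=10ms outcome=F: state=CLOSED
  event#6 t=14ms outcome=F: state=OPEN
  event#7 t=16ms outcome=F: state=OPEN
  event#8 t=19ms outcome=F: state=OPEN
  event#9 t=20ms outcome=S: state=OPEN
  event#10 t=22ms outcome=F: state=OPEN
  event#11 t=25ms outcome=S: state=CLOSED
  event#12 t=29ms outcome=F: state=CLOSED
  event#13 t=32ms outcome=F: state=CLOSED
  event#14 t=35ms outcome=S: state=CLOSED
  event#15 t=37ms outcome=F: state=CLOSED
  event#16 t=40ms outcome=S: state=CLOSED
  event#17 t=44ms outcome=S: state=CLOSED
  event#18 t=46ms outcome=F: state=CLOSED
  event#19 t=48ms outcome=S: state=CLOSED

Answer: CCCCCOOOOOCCCCCCCCC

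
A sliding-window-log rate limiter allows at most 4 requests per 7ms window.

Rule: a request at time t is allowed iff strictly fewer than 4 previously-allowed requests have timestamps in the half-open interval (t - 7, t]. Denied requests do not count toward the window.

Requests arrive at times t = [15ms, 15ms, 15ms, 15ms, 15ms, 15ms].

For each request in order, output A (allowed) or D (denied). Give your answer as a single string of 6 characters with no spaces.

Tracking allowed requests in the window:
  req#1 t=15ms: ALLOW
  req#2 t=15ms: ALLOW
  req#3 t=15ms: ALLOW
  req#4 t=15ms: ALLOW
  req#5 t=15ms: DENY
  req#6 t=15ms: DENY

Answer: AAAADD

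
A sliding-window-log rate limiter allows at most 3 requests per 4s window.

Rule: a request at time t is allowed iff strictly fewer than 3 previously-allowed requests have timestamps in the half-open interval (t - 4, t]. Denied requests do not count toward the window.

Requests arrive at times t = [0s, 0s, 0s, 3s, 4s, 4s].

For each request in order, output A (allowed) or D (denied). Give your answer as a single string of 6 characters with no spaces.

Tracking allowed requests in the window:
  req#1 t=0s: ALLOW
  req#2 t=0s: ALLOW
  req#3 t=0s: ALLOW
  req#4 t=3s: DENY
  req#5 t=4s: ALLOW
  req#6 t=4s: ALLOW

Answer: AAADAA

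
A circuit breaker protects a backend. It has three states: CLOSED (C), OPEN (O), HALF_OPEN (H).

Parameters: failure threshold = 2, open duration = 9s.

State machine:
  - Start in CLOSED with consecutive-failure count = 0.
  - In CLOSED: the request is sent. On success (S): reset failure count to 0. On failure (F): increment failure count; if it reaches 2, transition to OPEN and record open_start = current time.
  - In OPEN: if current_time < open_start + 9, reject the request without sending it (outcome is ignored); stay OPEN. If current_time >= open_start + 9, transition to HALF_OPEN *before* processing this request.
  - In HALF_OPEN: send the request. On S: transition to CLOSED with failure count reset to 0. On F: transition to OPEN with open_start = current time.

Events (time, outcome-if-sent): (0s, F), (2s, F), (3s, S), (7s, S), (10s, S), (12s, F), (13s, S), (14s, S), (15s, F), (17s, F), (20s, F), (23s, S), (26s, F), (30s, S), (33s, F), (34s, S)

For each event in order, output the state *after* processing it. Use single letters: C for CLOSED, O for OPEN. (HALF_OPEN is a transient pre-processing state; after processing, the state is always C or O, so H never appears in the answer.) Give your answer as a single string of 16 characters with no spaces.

State after each event:
  event#1 t=0s outcome=F: state=CLOSED
  event#2 t=2s outcome=F: state=OPEN
  event#3 t=3s outcome=S: state=OPEN
  event#4 t=7s outcome=S: state=OPEN
  event#5 t=10s outcome=S: state=OPEN
  event#6 t=12s outcome=F: state=OPEN
  event#7 t=13s outcome=S: state=OPEN
  event#8 t=14s outcome=S: state=OPEN
  event#9 t=15s outcome=F: state=OPEN
  event#10 t=17s outcome=F: state=OPEN
  event#11 t=20s outcome=F: state=OPEN
  event#12 t=23s outcome=S: state=CLOSED
  event#13 t=26s outcome=F: state=CLOSED
  event#14 t=30s outcome=S: state=CLOSED
  event#15 t=33s outcome=F: state=CLOSED
  event#16 t=34s outcome=S: state=CLOSED

Answer: COOOOOOOOOOCCCCC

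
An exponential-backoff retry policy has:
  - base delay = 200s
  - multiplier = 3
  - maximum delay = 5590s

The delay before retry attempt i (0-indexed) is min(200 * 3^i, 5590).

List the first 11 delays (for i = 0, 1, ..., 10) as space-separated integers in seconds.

Answer: 200 600 1800 5400 5590 5590 5590 5590 5590 5590 5590

Derivation:
Computing each delay:
  i=0: min(200*3^0, 5590) = 200
  i=1: min(200*3^1, 5590) = 600
  i=2: min(200*3^2, 5590) = 1800
  i=3: min(200*3^3, 5590) = 5400
  i=4: min(200*3^4, 5590) = 5590
  i=5: min(200*3^5, 5590) = 5590
  i=6: min(200*3^6, 5590) = 5590
  i=7: min(200*3^7, 5590) = 5590
  i=8: min(200*3^8, 5590) = 5590
  i=9: min(200*3^9, 5590) = 5590
  i=10: min(200*3^10, 5590) = 5590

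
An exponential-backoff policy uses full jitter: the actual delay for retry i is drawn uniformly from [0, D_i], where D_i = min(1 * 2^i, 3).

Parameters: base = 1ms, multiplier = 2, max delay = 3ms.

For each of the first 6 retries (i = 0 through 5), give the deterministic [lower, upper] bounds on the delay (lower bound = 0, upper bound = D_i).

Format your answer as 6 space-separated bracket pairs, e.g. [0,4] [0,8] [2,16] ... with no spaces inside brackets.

Computing bounds per retry:
  i=0: D_i=min(1*2^0,3)=1, bounds=[0,1]
  i=1: D_i=min(1*2^1,3)=2, bounds=[0,2]
  i=2: D_i=min(1*2^2,3)=3, bounds=[0,3]
  i=3: D_i=min(1*2^3,3)=3, bounds=[0,3]
  i=4: D_i=min(1*2^4,3)=3, bounds=[0,3]
  i=5: D_i=min(1*2^5,3)=3, bounds=[0,3]

Answer: [0,1] [0,2] [0,3] [0,3] [0,3] [0,3]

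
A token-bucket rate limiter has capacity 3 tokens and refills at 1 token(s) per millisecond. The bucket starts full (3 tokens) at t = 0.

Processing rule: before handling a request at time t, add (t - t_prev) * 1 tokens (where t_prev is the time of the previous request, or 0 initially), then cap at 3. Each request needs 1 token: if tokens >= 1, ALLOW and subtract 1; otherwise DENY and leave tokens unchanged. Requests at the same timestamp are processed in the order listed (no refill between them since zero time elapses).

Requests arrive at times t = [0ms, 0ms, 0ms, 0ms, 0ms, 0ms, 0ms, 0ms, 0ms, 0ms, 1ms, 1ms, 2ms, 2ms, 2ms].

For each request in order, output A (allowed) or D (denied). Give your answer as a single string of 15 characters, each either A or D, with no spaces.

Answer: AAADDDDDDDADADD

Derivation:
Simulating step by step:
  req#1 t=0ms: ALLOW
  req#2 t=0ms: ALLOW
  req#3 t=0ms: ALLOW
  req#4 t=0ms: DENY
  req#5 t=0ms: DENY
  req#6 t=0ms: DENY
  req#7 t=0ms: DENY
  req#8 t=0ms: DENY
  req#9 t=0ms: DENY
  req#10 t=0ms: DENY
  req#11 t=1ms: ALLOW
  req#12 t=1ms: DENY
  req#13 t=2ms: ALLOW
  req#14 t=2ms: DENY
  req#15 t=2ms: DENY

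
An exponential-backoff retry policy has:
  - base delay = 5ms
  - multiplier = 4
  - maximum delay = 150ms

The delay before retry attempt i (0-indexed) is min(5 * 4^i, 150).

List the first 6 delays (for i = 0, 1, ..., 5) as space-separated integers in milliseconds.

Answer: 5 20 80 150 150 150

Derivation:
Computing each delay:
  i=0: min(5*4^0, 150) = 5
  i=1: min(5*4^1, 150) = 20
  i=2: min(5*4^2, 150) = 80
  i=3: min(5*4^3, 150) = 150
  i=4: min(5*4^4, 150) = 150
  i=5: min(5*4^5, 150) = 150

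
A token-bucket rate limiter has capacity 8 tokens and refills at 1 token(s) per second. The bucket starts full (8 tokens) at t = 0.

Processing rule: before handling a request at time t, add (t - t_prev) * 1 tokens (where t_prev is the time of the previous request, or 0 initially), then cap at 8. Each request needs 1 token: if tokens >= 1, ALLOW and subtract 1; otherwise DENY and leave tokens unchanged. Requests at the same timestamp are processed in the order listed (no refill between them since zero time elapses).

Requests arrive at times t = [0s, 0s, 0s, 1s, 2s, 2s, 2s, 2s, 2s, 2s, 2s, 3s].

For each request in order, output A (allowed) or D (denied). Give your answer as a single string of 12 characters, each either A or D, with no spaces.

Answer: AAAAAAAAAADA

Derivation:
Simulating step by step:
  req#1 t=0s: ALLOW
  req#2 t=0s: ALLOW
  req#3 t=0s: ALLOW
  req#4 t=1s: ALLOW
  req#5 t=2s: ALLOW
  req#6 t=2s: ALLOW
  req#7 t=2s: ALLOW
  req#8 t=2s: ALLOW
  req#9 t=2s: ALLOW
  req#10 t=2s: ALLOW
  req#11 t=2s: DENY
  req#12 t=3s: ALLOW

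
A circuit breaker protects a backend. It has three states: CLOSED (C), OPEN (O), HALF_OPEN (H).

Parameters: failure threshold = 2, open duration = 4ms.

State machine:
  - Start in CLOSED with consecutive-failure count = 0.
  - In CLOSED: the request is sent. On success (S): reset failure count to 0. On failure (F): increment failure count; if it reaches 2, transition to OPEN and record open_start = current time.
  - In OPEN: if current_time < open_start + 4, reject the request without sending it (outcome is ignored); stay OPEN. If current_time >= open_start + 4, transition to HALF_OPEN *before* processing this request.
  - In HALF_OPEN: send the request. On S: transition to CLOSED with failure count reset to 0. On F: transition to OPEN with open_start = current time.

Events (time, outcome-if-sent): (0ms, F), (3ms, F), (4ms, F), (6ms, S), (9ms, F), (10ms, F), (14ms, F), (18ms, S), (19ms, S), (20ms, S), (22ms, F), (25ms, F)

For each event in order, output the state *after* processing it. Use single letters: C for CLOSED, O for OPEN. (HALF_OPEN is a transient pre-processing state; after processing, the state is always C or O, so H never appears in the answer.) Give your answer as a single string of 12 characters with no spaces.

Answer: COOOOOOCCCCO

Derivation:
State after each event:
  event#1 t=0ms outcome=F: state=CLOSED
  event#2 t=3ms outcome=F: state=OPEN
  event#3 t=4ms outcome=F: state=OPEN
  event#4 t=6ms outcome=S: state=OPEN
  event#5 t=9ms outcome=F: state=OPEN
  event#6 t=10ms outcome=F: state=OPEN
  event#7 t=14ms outcome=F: state=OPEN
  event#8 t=18ms outcome=S: state=CLOSED
  event#9 t=19ms outcome=S: state=CLOSED
  event#10 t=20ms outcome=S: state=CLOSED
  event#11 t=22ms outcome=F: state=CLOSED
  event#12 t=25ms outcome=F: state=OPEN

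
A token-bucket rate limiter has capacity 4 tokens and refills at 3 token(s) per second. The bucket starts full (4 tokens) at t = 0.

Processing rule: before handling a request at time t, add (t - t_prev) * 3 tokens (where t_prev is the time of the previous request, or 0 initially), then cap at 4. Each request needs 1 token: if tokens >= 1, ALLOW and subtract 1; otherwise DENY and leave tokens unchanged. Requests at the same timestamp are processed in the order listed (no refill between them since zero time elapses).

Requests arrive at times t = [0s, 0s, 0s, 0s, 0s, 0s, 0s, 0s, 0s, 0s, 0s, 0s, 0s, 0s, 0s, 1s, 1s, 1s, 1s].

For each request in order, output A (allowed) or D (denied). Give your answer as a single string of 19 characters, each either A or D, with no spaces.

Answer: AAAADDDDDDDDDDDAAAD

Derivation:
Simulating step by step:
  req#1 t=0s: ALLOW
  req#2 t=0s: ALLOW
  req#3 t=0s: ALLOW
  req#4 t=0s: ALLOW
  req#5 t=0s: DENY
  req#6 t=0s: DENY
  req#7 t=0s: DENY
  req#8 t=0s: DENY
  req#9 t=0s: DENY
  req#10 t=0s: DENY
  req#11 t=0s: DENY
  req#12 t=0s: DENY
  req#13 t=0s: DENY
  req#14 t=0s: DENY
  req#15 t=0s: DENY
  req#16 t=1s: ALLOW
  req#17 t=1s: ALLOW
  req#18 t=1s: ALLOW
  req#19 t=1s: DENY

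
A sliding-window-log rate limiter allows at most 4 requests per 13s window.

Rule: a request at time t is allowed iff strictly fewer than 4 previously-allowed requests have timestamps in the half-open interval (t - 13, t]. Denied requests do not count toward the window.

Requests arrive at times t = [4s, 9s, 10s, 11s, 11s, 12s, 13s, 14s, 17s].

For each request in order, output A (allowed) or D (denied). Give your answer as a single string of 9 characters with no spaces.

Answer: AAAADDDDA

Derivation:
Tracking allowed requests in the window:
  req#1 t=4s: ALLOW
  req#2 t=9s: ALLOW
  req#3 t=10s: ALLOW
  req#4 t=11s: ALLOW
  req#5 t=11s: DENY
  req#6 t=12s: DENY
  req#7 t=13s: DENY
  req#8 t=14s: DENY
  req#9 t=17s: ALLOW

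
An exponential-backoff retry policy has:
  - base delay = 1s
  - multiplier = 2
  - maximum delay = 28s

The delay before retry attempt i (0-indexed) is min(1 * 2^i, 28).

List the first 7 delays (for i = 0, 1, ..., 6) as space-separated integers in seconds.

Answer: 1 2 4 8 16 28 28

Derivation:
Computing each delay:
  i=0: min(1*2^0, 28) = 1
  i=1: min(1*2^1, 28) = 2
  i=2: min(1*2^2, 28) = 4
  i=3: min(1*2^3, 28) = 8
  i=4: min(1*2^4, 28) = 16
  i=5: min(1*2^5, 28) = 28
  i=6: min(1*2^6, 28) = 28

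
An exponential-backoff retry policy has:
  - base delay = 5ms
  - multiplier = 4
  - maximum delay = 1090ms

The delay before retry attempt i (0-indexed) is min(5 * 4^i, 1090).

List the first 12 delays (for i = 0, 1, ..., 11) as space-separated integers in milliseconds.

Answer: 5 20 80 320 1090 1090 1090 1090 1090 1090 1090 1090

Derivation:
Computing each delay:
  i=0: min(5*4^0, 1090) = 5
  i=1: min(5*4^1, 1090) = 20
  i=2: min(5*4^2, 1090) = 80
  i=3: min(5*4^3, 1090) = 320
  i=4: min(5*4^4, 1090) = 1090
  i=5: min(5*4^5, 1090) = 1090
  i=6: min(5*4^6, 1090) = 1090
  i=7: min(5*4^7, 1090) = 1090
  i=8: min(5*4^8, 1090) = 1090
  i=9: min(5*4^9, 1090) = 1090
  i=10: min(5*4^10, 1090) = 1090
  i=11: min(5*4^11, 1090) = 1090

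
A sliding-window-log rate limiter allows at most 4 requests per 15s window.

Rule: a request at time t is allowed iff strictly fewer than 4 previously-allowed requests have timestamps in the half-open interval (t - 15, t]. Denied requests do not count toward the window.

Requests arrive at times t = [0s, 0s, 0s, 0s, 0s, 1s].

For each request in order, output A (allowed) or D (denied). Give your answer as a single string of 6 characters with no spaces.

Answer: AAAADD

Derivation:
Tracking allowed requests in the window:
  req#1 t=0s: ALLOW
  req#2 t=0s: ALLOW
  req#3 t=0s: ALLOW
  req#4 t=0s: ALLOW
  req#5 t=0s: DENY
  req#6 t=1s: DENY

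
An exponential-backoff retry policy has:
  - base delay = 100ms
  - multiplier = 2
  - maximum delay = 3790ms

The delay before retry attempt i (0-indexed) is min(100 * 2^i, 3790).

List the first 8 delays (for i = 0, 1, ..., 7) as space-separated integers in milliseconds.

Answer: 100 200 400 800 1600 3200 3790 3790

Derivation:
Computing each delay:
  i=0: min(100*2^0, 3790) = 100
  i=1: min(100*2^1, 3790) = 200
  i=2: min(100*2^2, 3790) = 400
  i=3: min(100*2^3, 3790) = 800
  i=4: min(100*2^4, 3790) = 1600
  i=5: min(100*2^5, 3790) = 3200
  i=6: min(100*2^6, 3790) = 3790
  i=7: min(100*2^7, 3790) = 3790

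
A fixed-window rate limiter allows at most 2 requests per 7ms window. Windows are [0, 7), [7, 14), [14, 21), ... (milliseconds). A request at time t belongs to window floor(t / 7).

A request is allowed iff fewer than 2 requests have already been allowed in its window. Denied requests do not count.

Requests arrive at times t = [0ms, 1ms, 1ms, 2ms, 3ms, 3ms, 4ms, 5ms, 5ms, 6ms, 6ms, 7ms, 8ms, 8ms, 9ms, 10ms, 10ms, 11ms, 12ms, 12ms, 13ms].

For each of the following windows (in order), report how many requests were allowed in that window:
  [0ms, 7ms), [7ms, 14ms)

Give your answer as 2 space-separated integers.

Answer: 2 2

Derivation:
Processing requests:
  req#1 t=0ms (window 0): ALLOW
  req#2 t=1ms (window 0): ALLOW
  req#3 t=1ms (window 0): DENY
  req#4 t=2ms (window 0): DENY
  req#5 t=3ms (window 0): DENY
  req#6 t=3ms (window 0): DENY
  req#7 t=4ms (window 0): DENY
  req#8 t=5ms (window 0): DENY
  req#9 t=5ms (window 0): DENY
  req#10 t=6ms (window 0): DENY
  req#11 t=6ms (window 0): DENY
  req#12 t=7ms (window 1): ALLOW
  req#13 t=8ms (window 1): ALLOW
  req#14 t=8ms (window 1): DENY
  req#15 t=9ms (window 1): DENY
  req#16 t=10ms (window 1): DENY
  req#17 t=10ms (window 1): DENY
  req#18 t=11ms (window 1): DENY
  req#19 t=12ms (window 1): DENY
  req#20 t=12ms (window 1): DENY
  req#21 t=13ms (window 1): DENY

Allowed counts by window: 2 2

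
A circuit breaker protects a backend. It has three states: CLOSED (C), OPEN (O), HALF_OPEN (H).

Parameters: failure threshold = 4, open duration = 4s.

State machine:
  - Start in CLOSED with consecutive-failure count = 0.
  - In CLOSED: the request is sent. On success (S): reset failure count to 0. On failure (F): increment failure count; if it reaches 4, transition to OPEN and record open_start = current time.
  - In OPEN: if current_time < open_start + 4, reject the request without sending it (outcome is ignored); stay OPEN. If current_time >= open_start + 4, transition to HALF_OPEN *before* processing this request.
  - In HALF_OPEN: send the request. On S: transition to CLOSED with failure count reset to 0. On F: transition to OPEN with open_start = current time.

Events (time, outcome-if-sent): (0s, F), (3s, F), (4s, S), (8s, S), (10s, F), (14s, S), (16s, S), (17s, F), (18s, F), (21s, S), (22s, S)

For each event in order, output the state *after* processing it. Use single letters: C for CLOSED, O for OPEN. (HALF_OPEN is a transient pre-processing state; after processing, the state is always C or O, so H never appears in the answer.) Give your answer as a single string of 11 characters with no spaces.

State after each event:
  event#1 t=0s outcome=F: state=CLOSED
  event#2 t=3s outcome=F: state=CLOSED
  event#3 t=4s outcome=S: state=CLOSED
  event#4 t=8s outcome=S: state=CLOSED
  event#5 t=10s outcome=F: state=CLOSED
  event#6 t=14s outcome=S: state=CLOSED
  event#7 t=16s outcome=S: state=CLOSED
  event#8 t=17s outcome=F: state=CLOSED
  event#9 t=18s outcome=F: state=CLOSED
  event#10 t=21s outcome=S: state=CLOSED
  event#11 t=22s outcome=S: state=CLOSED

Answer: CCCCCCCCCCC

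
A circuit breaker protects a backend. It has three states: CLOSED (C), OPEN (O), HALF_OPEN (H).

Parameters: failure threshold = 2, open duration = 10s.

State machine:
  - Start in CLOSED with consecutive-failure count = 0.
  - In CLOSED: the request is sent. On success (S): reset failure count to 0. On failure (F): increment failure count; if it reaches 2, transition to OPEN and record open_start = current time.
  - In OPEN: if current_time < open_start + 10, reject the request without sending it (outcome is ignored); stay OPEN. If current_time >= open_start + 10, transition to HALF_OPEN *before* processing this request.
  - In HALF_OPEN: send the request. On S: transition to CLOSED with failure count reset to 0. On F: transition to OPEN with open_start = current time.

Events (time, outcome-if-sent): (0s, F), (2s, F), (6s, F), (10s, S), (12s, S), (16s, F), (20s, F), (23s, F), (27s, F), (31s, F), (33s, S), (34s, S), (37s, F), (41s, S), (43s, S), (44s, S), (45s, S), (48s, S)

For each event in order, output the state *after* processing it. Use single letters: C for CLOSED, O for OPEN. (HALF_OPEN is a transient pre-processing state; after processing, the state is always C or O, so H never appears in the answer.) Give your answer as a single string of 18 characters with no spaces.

State after each event:
  event#1 t=0s outcome=F: state=CLOSED
  event#2 t=2s outcome=F: state=OPEN
  event#3 t=6s outcome=F: state=OPEN
  event#4 t=10s outcome=S: state=OPEN
  event#5 t=12s outcome=S: state=CLOSED
  event#6 t=16s outcome=F: state=CLOSED
  event#7 t=20s outcome=F: state=OPEN
  event#8 t=23s outcome=F: state=OPEN
  event#9 t=27s outcome=F: state=OPEN
  event#10 t=31s outcome=F: state=OPEN
  event#11 t=33s outcome=S: state=OPEN
  event#12 t=34s outcome=S: state=OPEN
  event#13 t=37s outcome=F: state=OPEN
  event#14 t=41s outcome=S: state=CLOSED
  event#15 t=43s outcome=S: state=CLOSED
  event#16 t=44s outcome=S: state=CLOSED
  event#17 t=45s outcome=S: state=CLOSED
  event#18 t=48s outcome=S: state=CLOSED

Answer: COOOCCOOOOOOOCCCCC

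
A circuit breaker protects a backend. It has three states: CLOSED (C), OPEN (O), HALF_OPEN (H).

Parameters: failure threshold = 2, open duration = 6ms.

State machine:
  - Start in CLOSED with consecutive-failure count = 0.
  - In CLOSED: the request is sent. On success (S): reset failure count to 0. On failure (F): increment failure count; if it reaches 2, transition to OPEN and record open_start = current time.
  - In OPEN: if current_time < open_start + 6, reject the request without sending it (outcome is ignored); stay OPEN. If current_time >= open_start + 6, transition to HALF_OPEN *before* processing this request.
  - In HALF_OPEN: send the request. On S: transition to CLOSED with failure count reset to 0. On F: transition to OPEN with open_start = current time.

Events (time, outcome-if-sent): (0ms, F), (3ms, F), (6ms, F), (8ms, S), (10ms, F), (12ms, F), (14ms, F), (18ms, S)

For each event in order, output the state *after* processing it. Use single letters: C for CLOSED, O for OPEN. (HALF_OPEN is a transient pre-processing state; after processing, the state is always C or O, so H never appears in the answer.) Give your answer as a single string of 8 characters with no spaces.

State after each event:
  event#1 t=0ms outcome=F: state=CLOSED
  event#2 t=3ms outcome=F: state=OPEN
  event#3 t=6ms outcome=F: state=OPEN
  event#4 t=8ms outcome=S: state=OPEN
  event#5 t=10ms outcome=F: state=OPEN
  event#6 t=12ms outcome=F: state=OPEN
  event#7 t=14ms outcome=F: state=OPEN
  event#8 t=18ms outcome=S: state=CLOSED

Answer: COOOOOOC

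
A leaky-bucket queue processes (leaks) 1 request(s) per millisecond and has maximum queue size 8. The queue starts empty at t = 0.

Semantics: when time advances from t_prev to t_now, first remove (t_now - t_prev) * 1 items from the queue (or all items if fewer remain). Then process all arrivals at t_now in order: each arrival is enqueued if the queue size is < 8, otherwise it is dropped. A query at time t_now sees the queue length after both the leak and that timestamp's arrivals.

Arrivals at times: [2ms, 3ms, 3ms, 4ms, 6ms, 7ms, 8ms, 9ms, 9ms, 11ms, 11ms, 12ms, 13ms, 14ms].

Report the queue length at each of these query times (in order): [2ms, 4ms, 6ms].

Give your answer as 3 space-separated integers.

Queue lengths at query times:
  query t=2ms: backlog = 1
  query t=4ms: backlog = 2
  query t=6ms: backlog = 1

Answer: 1 2 1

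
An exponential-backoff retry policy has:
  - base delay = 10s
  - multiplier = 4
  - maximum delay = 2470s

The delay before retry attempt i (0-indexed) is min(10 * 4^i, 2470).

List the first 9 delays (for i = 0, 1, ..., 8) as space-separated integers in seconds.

Answer: 10 40 160 640 2470 2470 2470 2470 2470

Derivation:
Computing each delay:
  i=0: min(10*4^0, 2470) = 10
  i=1: min(10*4^1, 2470) = 40
  i=2: min(10*4^2, 2470) = 160
  i=3: min(10*4^3, 2470) = 640
  i=4: min(10*4^4, 2470) = 2470
  i=5: min(10*4^5, 2470) = 2470
  i=6: min(10*4^6, 2470) = 2470
  i=7: min(10*4^7, 2470) = 2470
  i=8: min(10*4^8, 2470) = 2470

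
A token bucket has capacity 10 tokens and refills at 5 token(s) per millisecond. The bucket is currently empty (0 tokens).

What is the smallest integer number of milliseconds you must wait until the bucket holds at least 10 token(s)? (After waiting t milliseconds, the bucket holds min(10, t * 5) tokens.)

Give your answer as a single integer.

Need t * 5 >= 10, so t >= 10/5.
Smallest integer t = ceil(10/5) = 2.

Answer: 2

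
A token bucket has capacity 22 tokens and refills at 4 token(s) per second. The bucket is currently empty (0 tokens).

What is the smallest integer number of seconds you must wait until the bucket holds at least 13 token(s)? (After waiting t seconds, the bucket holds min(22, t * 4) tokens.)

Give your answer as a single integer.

Answer: 4

Derivation:
Need t * 4 >= 13, so t >= 13/4.
Smallest integer t = ceil(13/4) = 4.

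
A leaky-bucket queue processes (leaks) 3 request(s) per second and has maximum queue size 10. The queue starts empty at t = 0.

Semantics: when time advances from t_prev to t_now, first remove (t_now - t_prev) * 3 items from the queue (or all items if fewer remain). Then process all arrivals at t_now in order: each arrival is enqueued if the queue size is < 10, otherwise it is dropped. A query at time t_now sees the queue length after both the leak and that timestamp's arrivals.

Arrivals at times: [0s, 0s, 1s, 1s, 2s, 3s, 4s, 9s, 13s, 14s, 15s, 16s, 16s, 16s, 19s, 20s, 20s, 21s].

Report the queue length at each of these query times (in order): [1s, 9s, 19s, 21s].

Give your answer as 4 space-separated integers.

Queue lengths at query times:
  query t=1s: backlog = 2
  query t=9s: backlog = 1
  query t=19s: backlog = 1
  query t=21s: backlog = 1

Answer: 2 1 1 1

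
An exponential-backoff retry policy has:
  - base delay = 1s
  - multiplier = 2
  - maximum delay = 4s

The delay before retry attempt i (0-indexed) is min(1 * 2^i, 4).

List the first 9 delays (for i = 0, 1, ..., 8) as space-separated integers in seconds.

Answer: 1 2 4 4 4 4 4 4 4

Derivation:
Computing each delay:
  i=0: min(1*2^0, 4) = 1
  i=1: min(1*2^1, 4) = 2
  i=2: min(1*2^2, 4) = 4
  i=3: min(1*2^3, 4) = 4
  i=4: min(1*2^4, 4) = 4
  i=5: min(1*2^5, 4) = 4
  i=6: min(1*2^6, 4) = 4
  i=7: min(1*2^7, 4) = 4
  i=8: min(1*2^8, 4) = 4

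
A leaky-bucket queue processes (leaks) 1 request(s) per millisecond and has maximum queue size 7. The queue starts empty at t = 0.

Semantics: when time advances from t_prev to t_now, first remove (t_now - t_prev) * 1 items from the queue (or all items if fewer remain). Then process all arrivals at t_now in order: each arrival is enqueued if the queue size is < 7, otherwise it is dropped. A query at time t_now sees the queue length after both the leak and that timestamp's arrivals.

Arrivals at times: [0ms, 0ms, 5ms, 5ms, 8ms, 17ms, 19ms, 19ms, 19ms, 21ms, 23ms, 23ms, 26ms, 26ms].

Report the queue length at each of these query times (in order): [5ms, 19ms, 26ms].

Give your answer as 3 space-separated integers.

Queue lengths at query times:
  query t=5ms: backlog = 2
  query t=19ms: backlog = 3
  query t=26ms: backlog = 2

Answer: 2 3 2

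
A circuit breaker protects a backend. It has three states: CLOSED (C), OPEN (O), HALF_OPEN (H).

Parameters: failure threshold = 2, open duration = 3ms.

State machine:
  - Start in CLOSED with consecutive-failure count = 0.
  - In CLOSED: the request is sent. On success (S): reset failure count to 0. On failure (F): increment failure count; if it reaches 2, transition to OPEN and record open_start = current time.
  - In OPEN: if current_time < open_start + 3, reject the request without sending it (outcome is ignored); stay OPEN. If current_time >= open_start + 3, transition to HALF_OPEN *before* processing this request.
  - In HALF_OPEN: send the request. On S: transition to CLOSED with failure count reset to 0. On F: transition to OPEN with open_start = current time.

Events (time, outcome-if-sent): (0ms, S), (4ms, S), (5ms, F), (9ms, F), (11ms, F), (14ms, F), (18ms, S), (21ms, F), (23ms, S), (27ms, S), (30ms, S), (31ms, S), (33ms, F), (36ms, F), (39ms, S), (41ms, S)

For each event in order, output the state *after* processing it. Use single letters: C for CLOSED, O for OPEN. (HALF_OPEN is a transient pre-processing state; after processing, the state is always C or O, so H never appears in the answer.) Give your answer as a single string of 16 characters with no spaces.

State after each event:
  event#1 t=0ms outcome=S: state=CLOSED
  event#2 t=4ms outcome=S: state=CLOSED
  event#3 t=5ms outcome=F: state=CLOSED
  event#4 t=9ms outcome=F: state=OPEN
  event#5 t=11ms outcome=F: state=OPEN
  event#6 t=14ms outcome=F: state=OPEN
  event#7 t=18ms outcome=S: state=CLOSED
  event#8 t=21ms outcome=F: state=CLOSED
  event#9 t=23ms outcome=S: state=CLOSED
  event#10 t=27ms outcome=S: state=CLOSED
  event#11 t=30ms outcome=S: state=CLOSED
  event#12 t=31ms outcome=S: state=CLOSED
  event#13 t=33ms outcome=F: state=CLOSED
  event#14 t=36ms outcome=F: state=OPEN
  event#15 t=39ms outcome=S: state=CLOSED
  event#16 t=41ms outcome=S: state=CLOSED

Answer: CCCOOOCCCCCCCOCC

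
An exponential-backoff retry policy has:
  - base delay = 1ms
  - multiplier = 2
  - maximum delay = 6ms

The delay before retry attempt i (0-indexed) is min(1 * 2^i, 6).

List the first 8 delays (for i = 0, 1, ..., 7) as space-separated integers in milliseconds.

Computing each delay:
  i=0: min(1*2^0, 6) = 1
  i=1: min(1*2^1, 6) = 2
  i=2: min(1*2^2, 6) = 4
  i=3: min(1*2^3, 6) = 6
  i=4: min(1*2^4, 6) = 6
  i=5: min(1*2^5, 6) = 6
  i=6: min(1*2^6, 6) = 6
  i=7: min(1*2^7, 6) = 6

Answer: 1 2 4 6 6 6 6 6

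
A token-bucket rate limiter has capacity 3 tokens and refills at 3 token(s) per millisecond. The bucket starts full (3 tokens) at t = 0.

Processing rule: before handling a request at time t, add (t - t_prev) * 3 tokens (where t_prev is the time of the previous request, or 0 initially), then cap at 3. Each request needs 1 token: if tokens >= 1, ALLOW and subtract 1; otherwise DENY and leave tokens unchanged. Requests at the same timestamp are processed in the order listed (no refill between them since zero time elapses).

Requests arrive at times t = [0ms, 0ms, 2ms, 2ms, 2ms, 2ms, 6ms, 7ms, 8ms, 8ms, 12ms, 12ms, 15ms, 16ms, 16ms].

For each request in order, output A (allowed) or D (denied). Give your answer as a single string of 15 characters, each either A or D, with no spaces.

Simulating step by step:
  req#1 t=0ms: ALLOW
  req#2 t=0ms: ALLOW
  req#3 t=2ms: ALLOW
  req#4 t=2ms: ALLOW
  req#5 t=2ms: ALLOW
  req#6 t=2ms: DENY
  req#7 t=6ms: ALLOW
  req#8 t=7ms: ALLOW
  req#9 t=8ms: ALLOW
  req#10 t=8ms: ALLOW
  req#11 t=12ms: ALLOW
  req#12 t=12ms: ALLOW
  req#13 t=15ms: ALLOW
  req#14 t=16ms: ALLOW
  req#15 t=16ms: ALLOW

Answer: AAAAADAAAAAAAAA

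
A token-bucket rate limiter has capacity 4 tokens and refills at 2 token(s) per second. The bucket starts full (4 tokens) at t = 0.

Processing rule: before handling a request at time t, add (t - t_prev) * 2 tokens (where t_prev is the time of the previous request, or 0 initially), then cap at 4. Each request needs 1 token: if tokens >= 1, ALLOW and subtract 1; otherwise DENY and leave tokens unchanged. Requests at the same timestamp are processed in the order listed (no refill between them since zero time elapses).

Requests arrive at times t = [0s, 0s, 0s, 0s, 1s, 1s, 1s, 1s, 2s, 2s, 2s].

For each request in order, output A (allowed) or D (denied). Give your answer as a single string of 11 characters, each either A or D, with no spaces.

Simulating step by step:
  req#1 t=0s: ALLOW
  req#2 t=0s: ALLOW
  req#3 t=0s: ALLOW
  req#4 t=0s: ALLOW
  req#5 t=1s: ALLOW
  req#6 t=1s: ALLOW
  req#7 t=1s: DENY
  req#8 t=1s: DENY
  req#9 t=2s: ALLOW
  req#10 t=2s: ALLOW
  req#11 t=2s: DENY

Answer: AAAAAADDAAD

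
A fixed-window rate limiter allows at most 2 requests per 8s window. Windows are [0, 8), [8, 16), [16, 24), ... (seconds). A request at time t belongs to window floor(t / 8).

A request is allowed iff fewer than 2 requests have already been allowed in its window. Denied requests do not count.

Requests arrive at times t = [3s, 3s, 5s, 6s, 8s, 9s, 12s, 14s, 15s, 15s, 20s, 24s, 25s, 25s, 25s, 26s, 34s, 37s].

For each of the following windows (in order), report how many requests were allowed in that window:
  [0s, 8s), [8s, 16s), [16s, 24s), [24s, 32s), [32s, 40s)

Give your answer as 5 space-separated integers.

Processing requests:
  req#1 t=3s (window 0): ALLOW
  req#2 t=3s (window 0): ALLOW
  req#3 t=5s (window 0): DENY
  req#4 t=6s (window 0): DENY
  req#5 t=8s (window 1): ALLOW
  req#6 t=9s (window 1): ALLOW
  req#7 t=12s (window 1): DENY
  req#8 t=14s (window 1): DENY
  req#9 t=15s (window 1): DENY
  req#10 t=15s (window 1): DENY
  req#11 t=20s (window 2): ALLOW
  req#12 t=24s (window 3): ALLOW
  req#13 t=25s (window 3): ALLOW
  req#14 t=25s (window 3): DENY
  req#15 t=25s (window 3): DENY
  req#16 t=26s (window 3): DENY
  req#17 t=34s (window 4): ALLOW
  req#18 t=37s (window 4): ALLOW

Allowed counts by window: 2 2 1 2 2

Answer: 2 2 1 2 2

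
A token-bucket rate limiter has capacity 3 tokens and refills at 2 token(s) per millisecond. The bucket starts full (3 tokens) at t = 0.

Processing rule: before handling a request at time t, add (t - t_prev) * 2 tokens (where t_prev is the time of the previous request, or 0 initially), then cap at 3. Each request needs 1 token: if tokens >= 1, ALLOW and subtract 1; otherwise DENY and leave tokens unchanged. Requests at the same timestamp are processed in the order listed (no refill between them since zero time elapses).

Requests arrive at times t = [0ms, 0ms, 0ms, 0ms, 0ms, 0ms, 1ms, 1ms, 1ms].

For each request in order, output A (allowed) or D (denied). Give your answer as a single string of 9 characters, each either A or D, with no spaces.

Simulating step by step:
  req#1 t=0ms: ALLOW
  req#2 t=0ms: ALLOW
  req#3 t=0ms: ALLOW
  req#4 t=0ms: DENY
  req#5 t=0ms: DENY
  req#6 t=0ms: DENY
  req#7 t=1ms: ALLOW
  req#8 t=1ms: ALLOW
  req#9 t=1ms: DENY

Answer: AAADDDAAD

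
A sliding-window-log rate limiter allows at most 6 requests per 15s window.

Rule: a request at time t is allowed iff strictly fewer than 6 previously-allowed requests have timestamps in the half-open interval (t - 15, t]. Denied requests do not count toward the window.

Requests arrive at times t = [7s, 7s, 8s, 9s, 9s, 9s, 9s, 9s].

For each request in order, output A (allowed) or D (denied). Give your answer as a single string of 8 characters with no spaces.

Answer: AAAAAADD

Derivation:
Tracking allowed requests in the window:
  req#1 t=7s: ALLOW
  req#2 t=7s: ALLOW
  req#3 t=8s: ALLOW
  req#4 t=9s: ALLOW
  req#5 t=9s: ALLOW
  req#6 t=9s: ALLOW
  req#7 t=9s: DENY
  req#8 t=9s: DENY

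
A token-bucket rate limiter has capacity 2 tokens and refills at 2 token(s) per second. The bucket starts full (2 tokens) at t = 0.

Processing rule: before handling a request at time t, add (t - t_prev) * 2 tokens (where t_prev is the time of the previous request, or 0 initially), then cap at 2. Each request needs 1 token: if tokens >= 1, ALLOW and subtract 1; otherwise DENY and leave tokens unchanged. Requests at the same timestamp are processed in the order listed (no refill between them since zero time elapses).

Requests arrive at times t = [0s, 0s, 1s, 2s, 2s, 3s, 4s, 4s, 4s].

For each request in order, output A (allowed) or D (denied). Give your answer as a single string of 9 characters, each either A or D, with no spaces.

Simulating step by step:
  req#1 t=0s: ALLOW
  req#2 t=0s: ALLOW
  req#3 t=1s: ALLOW
  req#4 t=2s: ALLOW
  req#5 t=2s: ALLOW
  req#6 t=3s: ALLOW
  req#7 t=4s: ALLOW
  req#8 t=4s: ALLOW
  req#9 t=4s: DENY

Answer: AAAAAAAAD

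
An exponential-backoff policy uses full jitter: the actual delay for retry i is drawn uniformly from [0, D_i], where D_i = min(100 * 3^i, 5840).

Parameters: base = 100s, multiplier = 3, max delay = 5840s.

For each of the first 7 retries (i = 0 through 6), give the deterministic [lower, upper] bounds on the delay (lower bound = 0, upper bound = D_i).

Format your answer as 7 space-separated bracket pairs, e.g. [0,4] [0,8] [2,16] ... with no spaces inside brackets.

Answer: [0,100] [0,300] [0,900] [0,2700] [0,5840] [0,5840] [0,5840]

Derivation:
Computing bounds per retry:
  i=0: D_i=min(100*3^0,5840)=100, bounds=[0,100]
  i=1: D_i=min(100*3^1,5840)=300, bounds=[0,300]
  i=2: D_i=min(100*3^2,5840)=900, bounds=[0,900]
  i=3: D_i=min(100*3^3,5840)=2700, bounds=[0,2700]
  i=4: D_i=min(100*3^4,5840)=5840, bounds=[0,5840]
  i=5: D_i=min(100*3^5,5840)=5840, bounds=[0,5840]
  i=6: D_i=min(100*3^6,5840)=5840, bounds=[0,5840]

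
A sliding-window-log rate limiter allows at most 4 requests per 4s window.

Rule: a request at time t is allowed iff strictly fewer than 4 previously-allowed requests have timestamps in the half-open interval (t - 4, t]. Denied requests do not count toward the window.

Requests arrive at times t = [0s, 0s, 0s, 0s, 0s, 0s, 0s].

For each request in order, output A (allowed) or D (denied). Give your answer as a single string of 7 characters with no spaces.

Tracking allowed requests in the window:
  req#1 t=0s: ALLOW
  req#2 t=0s: ALLOW
  req#3 t=0s: ALLOW
  req#4 t=0s: ALLOW
  req#5 t=0s: DENY
  req#6 t=0s: DENY
  req#7 t=0s: DENY

Answer: AAAADDD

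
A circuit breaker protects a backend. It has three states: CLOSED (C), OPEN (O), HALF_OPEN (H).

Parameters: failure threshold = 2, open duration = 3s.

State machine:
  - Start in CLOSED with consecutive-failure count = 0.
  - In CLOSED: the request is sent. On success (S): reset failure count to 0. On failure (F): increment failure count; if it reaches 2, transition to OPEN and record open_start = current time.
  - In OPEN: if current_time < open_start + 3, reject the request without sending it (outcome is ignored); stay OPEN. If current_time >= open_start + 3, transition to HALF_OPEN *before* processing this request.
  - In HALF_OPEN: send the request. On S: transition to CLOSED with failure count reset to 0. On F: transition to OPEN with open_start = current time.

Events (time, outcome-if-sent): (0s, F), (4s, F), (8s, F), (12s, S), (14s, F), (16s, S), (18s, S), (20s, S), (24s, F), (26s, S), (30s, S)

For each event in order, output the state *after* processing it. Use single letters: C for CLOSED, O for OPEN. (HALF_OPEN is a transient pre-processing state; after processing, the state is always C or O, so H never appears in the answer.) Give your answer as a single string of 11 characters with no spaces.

State after each event:
  event#1 t=0s outcome=F: state=CLOSED
  event#2 t=4s outcome=F: state=OPEN
  event#3 t=8s outcome=F: state=OPEN
  event#4 t=12s outcome=S: state=CLOSED
  event#5 t=14s outcome=F: state=CLOSED
  event#6 t=16s outcome=S: state=CLOSED
  event#7 t=18s outcome=S: state=CLOSED
  event#8 t=20s outcome=S: state=CLOSED
  event#9 t=24s outcome=F: state=CLOSED
  event#10 t=26s outcome=S: state=CLOSED
  event#11 t=30s outcome=S: state=CLOSED

Answer: COOCCCCCCCC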